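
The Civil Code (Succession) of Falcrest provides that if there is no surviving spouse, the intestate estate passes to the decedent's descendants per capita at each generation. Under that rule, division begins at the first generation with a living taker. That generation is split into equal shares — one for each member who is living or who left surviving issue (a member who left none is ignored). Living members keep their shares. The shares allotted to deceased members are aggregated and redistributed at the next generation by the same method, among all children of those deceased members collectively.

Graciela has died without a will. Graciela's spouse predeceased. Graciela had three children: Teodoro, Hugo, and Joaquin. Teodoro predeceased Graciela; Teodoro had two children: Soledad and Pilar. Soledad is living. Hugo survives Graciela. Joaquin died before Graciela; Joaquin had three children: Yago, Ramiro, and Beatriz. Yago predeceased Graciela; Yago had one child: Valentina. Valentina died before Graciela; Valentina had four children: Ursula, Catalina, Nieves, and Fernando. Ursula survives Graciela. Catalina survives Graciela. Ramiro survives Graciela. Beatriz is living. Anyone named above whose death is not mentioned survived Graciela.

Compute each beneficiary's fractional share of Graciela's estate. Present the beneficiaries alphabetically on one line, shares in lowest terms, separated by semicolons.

There is no surviving spouse, so the entire estate passes to Graciela's descendants per capita at each generation.
At generation 1 (Teodoro, Hugo, Joaquin) there are 3 shares of (1)/3 = 1/3 each.
Living: Hugo — each takes 1/3.
Deceased: Teodoro and Joaquin. Their combined 2/3 is pooled and carried to generation 2.
At generation 2 (Soledad, Pilar, Yago, Ramiro, Beatriz) there are 5 shares of (2/3)/5 = 2/15 each.
Living: Soledad, Pilar, Ramiro, and Beatriz — each takes 2/15.
Deceased: Yago. That 2/15 share is carried to generation 3.
At generation 3 (Valentina) there are 1 shares of (2/15)/1 = 2/15 each.
Deceased: Valentina. That 2/15 share is carried to generation 4.
At generation 4 (Ursula, Catalina, Nieves, Fernando) there are 4 shares of (2/15)/4 = 1/30 each.
Living: Ursula, Catalina, Nieves, and Fernando — each takes 1/30.

Beatriz 2/15; Catalina 1/30; Fernando 1/30; Hugo 1/3; Nieves 1/30; Pilar 2/15; Ramiro 2/15; Soledad 2/15; Ursula 1/30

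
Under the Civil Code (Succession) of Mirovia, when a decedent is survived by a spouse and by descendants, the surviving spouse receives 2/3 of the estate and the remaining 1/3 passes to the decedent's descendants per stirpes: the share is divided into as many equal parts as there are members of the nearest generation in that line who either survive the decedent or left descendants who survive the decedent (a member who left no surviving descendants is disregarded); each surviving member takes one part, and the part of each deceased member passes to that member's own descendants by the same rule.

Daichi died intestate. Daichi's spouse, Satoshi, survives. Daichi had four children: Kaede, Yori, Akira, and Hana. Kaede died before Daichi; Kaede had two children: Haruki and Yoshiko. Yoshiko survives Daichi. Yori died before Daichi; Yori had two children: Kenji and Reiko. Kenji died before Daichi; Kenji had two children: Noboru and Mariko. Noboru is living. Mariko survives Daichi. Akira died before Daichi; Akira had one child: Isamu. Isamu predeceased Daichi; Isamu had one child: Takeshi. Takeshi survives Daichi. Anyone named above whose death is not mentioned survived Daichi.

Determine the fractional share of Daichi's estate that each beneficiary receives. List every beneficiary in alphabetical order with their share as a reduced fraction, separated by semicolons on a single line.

Hana 1/12; Haruki 1/24; Mariko 1/48; Noboru 1/48; Reiko 1/24; Satoshi 2/3; Takeshi 1/12; Yoshiko 1/24

Satoshi, as surviving spouse, takes 2/3.
The remaining 1/3 passes to Daichi's descendants per stirpes.
The 1/3 is divided into 4 equal shares of 1/12 among Kaede, Yori, Akira, Hana.
Kaede predeceased; the 1/12 allotted to Kaede's branch passes to Kaede's issue by representation.
The 1/12 is divided into 2 equal shares of 1/24 among Haruki, Yoshiko.
Haruki is living and takes 1/24.
Yoshiko is living and takes 1/24.
Yori predeceased; the 1/12 allotted to Yori's branch passes to Yori's issue by representation.
The 1/12 is divided into 2 equal shares of 1/24 among Kenji, Reiko.
Kenji predeceased; the 1/24 allotted to Kenji's branch passes to Kenji's issue by representation.
The 1/24 is divided into 2 equal shares of 1/48 among Noboru, Mariko.
Noboru is living and takes 1/48.
Mariko is living and takes 1/48.
Reiko is living and takes 1/24.
Akira predeceased; the 1/12 allotted to Akira's branch passes to Akira's issue by representation.
Isamu's line is the sole branch at this level, so the full 1/12 passes to Isamu's issue by representation.
Takeshi is the sole taker at this level and receives the full 1/12.
Hana is living and takes 1/12.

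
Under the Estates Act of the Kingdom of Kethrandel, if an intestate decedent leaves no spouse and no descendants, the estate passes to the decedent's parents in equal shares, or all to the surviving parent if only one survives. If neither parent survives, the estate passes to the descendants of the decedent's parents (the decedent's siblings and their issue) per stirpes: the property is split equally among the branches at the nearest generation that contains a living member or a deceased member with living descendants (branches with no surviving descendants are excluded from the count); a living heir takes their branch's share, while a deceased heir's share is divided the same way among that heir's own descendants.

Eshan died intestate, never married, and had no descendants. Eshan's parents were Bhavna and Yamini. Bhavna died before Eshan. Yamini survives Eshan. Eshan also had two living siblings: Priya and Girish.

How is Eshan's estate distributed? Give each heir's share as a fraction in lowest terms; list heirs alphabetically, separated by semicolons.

Only one parent, Yamini, survives, so Yamini takes the entire estate. The siblings take nothing because a surviving parent has priority.

Yamini 1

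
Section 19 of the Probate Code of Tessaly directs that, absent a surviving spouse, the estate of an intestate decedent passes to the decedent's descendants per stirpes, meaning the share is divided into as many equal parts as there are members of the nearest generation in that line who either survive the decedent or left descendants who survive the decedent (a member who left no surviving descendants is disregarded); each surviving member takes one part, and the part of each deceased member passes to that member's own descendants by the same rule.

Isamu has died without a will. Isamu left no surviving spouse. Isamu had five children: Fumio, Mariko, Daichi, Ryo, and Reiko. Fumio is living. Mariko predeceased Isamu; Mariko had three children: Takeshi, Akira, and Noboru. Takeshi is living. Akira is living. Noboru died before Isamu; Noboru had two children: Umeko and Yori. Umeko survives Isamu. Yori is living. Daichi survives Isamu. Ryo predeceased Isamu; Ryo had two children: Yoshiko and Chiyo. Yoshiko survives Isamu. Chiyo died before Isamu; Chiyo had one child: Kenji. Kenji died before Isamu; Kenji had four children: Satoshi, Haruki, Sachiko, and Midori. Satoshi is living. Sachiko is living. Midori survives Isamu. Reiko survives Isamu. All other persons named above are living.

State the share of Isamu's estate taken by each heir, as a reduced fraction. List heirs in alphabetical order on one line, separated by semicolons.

There is no surviving spouse, so the entire estate passes to Isamu's descendants per stirpes.
The estate is divided into 5 equal shares of 1/5 among Fumio, Mariko, Daichi, Ryo, Reiko.
Fumio is living and takes 1/5.
Mariko predeceased; the 1/5 allotted to Mariko's branch passes to Mariko's issue by representation.
The 1/5 is divided into 3 equal shares of 1/15 among Takeshi, Akira, Noboru.
Takeshi is living and takes 1/15.
Akira is living and takes 1/15.
Noboru predeceased; the 1/15 allotted to Noboru's branch passes to Noboru's issue by representation.
The 1/15 is divided into 2 equal shares of 1/30 among Umeko, Yori.
Umeko is living and takes 1/30.
Yori is living and takes 1/30.
Daichi is living and takes 1/5.
Ryo predeceased; the 1/5 allotted to Ryo's branch passes to Ryo's issue by representation.
The 1/5 is divided into 2 equal shares of 1/10 among Yoshiko, Chiyo.
Yoshiko is living and takes 1/10.
Chiyo predeceased; the 1/10 allotted to Chiyo's branch passes to Chiyo's issue by representation.
Kenji's line is the sole branch at this level, so the full 1/10 passes to Kenji's issue by representation.
The 1/10 is divided into 4 equal shares of 1/40 among Satoshi, Haruki, Sachiko, Midori.
Satoshi is living and takes 1/40.
Haruki is living and takes 1/40.
Sachiko is living and takes 1/40.
Midori is living and takes 1/40.
Reiko is living and takes 1/5.

Akira 1/15; Daichi 1/5; Fumio 1/5; Haruki 1/40; Midori 1/40; Reiko 1/5; Sachiko 1/40; Satoshi 1/40; Takeshi 1/15; Umeko 1/30; Yori 1/30; Yoshiko 1/10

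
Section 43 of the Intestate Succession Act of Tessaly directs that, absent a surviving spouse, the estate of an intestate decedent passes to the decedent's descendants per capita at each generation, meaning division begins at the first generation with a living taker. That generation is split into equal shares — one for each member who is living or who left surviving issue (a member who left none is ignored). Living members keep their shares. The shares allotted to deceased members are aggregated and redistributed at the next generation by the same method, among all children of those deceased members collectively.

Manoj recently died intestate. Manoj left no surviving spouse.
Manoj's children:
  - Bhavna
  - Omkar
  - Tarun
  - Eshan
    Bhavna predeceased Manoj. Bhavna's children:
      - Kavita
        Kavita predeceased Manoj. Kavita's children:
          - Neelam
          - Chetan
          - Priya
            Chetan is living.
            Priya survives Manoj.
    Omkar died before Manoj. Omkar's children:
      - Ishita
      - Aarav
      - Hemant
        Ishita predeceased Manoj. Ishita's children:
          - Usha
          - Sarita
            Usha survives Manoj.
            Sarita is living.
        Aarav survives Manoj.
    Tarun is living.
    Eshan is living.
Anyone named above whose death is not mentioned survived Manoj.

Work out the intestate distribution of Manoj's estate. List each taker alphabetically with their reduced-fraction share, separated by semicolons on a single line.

There is no surviving spouse, so the entire estate passes to Manoj's descendants per capita at each generation.
At generation 1 (Bhavna, Omkar, Tarun, Eshan) there are 4 shares of (1)/4 = 1/4 each.
Living: Tarun and Eshan — each takes 1/4.
Deceased: Bhavna and Omkar. Their combined 1/2 is pooled and carried to generation 2.
At generation 2 (Kavita, Ishita, Aarav, Hemant) there are 4 shares of (1/2)/4 = 1/8 each.
Living: Aarav and Hemant — each takes 1/8.
Deceased: Kavita and Ishita. Their combined 1/4 is pooled and carried to generation 3.
At generation 3 (Neelam, Chetan, Priya, Usha, Sarita) there are 5 shares of (1/4)/5 = 1/20 each.
Living: Neelam, Chetan, Priya, Usha, and Sarita — each takes 1/20.

Aarav 1/8; Chetan 1/20; Eshan 1/4; Hemant 1/8; Neelam 1/20; Priya 1/20; Sarita 1/20; Tarun 1/4; Usha 1/20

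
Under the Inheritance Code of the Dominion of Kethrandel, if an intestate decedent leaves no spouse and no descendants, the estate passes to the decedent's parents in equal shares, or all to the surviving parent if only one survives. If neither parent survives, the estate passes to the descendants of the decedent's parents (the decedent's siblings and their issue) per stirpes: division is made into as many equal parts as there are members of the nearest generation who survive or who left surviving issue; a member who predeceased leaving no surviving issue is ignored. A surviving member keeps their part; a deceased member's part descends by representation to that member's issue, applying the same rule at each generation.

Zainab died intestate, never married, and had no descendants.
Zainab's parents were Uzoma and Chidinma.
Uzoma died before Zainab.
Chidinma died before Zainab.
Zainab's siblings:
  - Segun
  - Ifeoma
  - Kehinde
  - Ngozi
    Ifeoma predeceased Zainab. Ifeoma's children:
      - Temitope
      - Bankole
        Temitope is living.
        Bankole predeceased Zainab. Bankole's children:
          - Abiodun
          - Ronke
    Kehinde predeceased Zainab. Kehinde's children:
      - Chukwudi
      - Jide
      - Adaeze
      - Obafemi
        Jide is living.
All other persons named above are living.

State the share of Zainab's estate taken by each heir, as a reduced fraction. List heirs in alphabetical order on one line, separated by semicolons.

Abiodun 1/16; Adaeze 1/16; Chukwudi 1/16; Jide 1/16; Ngozi 1/4; Obafemi 1/16; Ronke 1/16; Segun 1/4; Temitope 1/8

Neither parent survives and there are no descendants, so the estate passes to Zainab's siblings and their issue per stirpes.
The estate is divided into 4 equal shares of 1/4 among Segun, Ifeoma, Kehinde, Ngozi.
Segun is living and takes 1/4.
Ifeoma predeceased; the 1/4 allotted to Ifeoma's branch passes to Ifeoma's issue by representation.
The 1/4 is divided into 2 equal shares of 1/8 among Temitope, Bankole.
Temitope is living and takes 1/8.
Bankole predeceased; the 1/8 allotted to Bankole's branch passes to Bankole's issue by representation.
The 1/8 is divided into 2 equal shares of 1/16 among Abiodun, Ronke.
Abiodun is living and takes 1/16.
Ronke is living and takes 1/16.
Kehinde predeceased; the 1/4 allotted to Kehinde's branch passes to Kehinde's issue by representation.
The 1/4 is divided into 4 equal shares of 1/16 among Chukwudi, Jide, Adaeze, Obafemi.
Chukwudi is living and takes 1/16.
Jide is living and takes 1/16.
Adaeze is living and takes 1/16.
Obafemi is living and takes 1/16.
Ngozi is living and takes 1/4.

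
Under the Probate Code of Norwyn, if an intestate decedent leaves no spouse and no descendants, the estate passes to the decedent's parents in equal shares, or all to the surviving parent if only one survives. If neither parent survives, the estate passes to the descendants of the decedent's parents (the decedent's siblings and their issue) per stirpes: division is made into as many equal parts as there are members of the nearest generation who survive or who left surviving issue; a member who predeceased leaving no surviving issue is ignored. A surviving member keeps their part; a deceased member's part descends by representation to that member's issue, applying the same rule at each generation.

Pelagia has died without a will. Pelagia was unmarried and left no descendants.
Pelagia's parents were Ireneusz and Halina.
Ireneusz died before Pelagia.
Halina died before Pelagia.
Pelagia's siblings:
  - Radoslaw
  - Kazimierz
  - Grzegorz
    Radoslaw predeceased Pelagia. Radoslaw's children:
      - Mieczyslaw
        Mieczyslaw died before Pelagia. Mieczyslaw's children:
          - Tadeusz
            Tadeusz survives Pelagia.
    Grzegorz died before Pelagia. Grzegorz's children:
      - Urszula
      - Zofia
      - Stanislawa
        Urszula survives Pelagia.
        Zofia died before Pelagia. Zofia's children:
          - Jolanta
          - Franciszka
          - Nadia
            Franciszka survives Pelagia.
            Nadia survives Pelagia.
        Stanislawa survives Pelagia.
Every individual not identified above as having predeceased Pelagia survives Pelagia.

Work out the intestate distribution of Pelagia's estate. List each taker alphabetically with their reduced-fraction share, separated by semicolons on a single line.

Franciszka 1/27; Jolanta 1/27; Kazimierz 1/3; Nadia 1/27; Stanislawa 1/9; Tadeusz 1/3; Urszula 1/9

Neither parent survives and there are no descendants, so the estate passes to Pelagia's siblings and their issue per stirpes.
The estate is divided into 3 equal shares of 1/3 among Radoslaw, Kazimierz, Grzegorz.
Radoslaw predeceased; the 1/3 allotted to Radoslaw's branch passes to Radoslaw's issue by representation.
Mieczyslaw's line is the sole branch at this level, so the full 1/3 passes to Mieczyslaw's issue by representation.
Tadeusz is the sole taker at this level and receives the full 1/3.
Kazimierz is living and takes 1/3.
Grzegorz predeceased; the 1/3 allotted to Grzegorz's branch passes to Grzegorz's issue by representation.
The 1/3 is divided into 3 equal shares of 1/9 among Urszula, Zofia, Stanislawa.
Urszula is living and takes 1/9.
Zofia predeceased; the 1/9 allotted to Zofia's branch passes to Zofia's issue by representation.
The 1/9 is divided into 3 equal shares of 1/27 among Jolanta, Franciszka, Nadia.
Jolanta is living and takes 1/27.
Franciszka is living and takes 1/27.
Nadia is living and takes 1/27.
Stanislawa is living and takes 1/9.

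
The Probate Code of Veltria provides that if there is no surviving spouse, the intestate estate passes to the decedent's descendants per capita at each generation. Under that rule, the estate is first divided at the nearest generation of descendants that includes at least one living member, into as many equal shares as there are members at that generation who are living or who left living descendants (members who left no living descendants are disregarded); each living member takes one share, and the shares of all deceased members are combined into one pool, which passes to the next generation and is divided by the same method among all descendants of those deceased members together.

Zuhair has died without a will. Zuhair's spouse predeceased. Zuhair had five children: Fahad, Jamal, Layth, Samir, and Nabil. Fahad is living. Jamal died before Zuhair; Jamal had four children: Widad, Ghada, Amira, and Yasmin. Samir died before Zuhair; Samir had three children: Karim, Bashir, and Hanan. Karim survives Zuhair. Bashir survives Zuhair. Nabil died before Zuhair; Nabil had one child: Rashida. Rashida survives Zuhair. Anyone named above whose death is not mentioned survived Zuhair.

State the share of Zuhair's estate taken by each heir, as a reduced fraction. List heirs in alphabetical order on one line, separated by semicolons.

Amira 3/40; Bashir 3/40; Fahad 1/5; Ghada 3/40; Hanan 3/40; Karim 3/40; Layth 1/5; Rashida 3/40; Widad 3/40; Yasmin 3/40

There is no surviving spouse, so the entire estate passes to Zuhair's descendants per capita at each generation.
At generation 1 (Fahad, Jamal, Layth, Samir, Nabil) there are 5 shares of (1)/5 = 1/5 each.
Living: Fahad and Layth — each takes 1/5.
Deceased: Jamal, Samir, and Nabil. Their combined 3/5 is pooled and carried to generation 2.
At generation 2 (Widad, Ghada, Amira, Yasmin, Karim, Bashir, Hanan, Rashida) there are 8 shares of (3/5)/8 = 3/40 each.
Living: Widad, Ghada, Amira, Yasmin, Karim, Bashir, Hanan, and Rashida — each takes 3/40.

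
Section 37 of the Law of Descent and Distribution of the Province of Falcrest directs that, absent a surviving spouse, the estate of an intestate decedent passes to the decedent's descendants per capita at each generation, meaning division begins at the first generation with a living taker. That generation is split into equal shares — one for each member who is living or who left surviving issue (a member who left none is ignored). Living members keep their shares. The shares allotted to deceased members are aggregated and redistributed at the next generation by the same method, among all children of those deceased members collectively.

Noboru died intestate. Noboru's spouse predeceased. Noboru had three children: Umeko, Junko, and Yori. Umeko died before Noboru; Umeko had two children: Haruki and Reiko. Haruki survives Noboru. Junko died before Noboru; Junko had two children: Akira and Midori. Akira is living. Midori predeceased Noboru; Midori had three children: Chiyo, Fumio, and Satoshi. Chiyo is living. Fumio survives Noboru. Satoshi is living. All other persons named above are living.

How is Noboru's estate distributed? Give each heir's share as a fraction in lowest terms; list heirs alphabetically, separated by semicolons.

Akira 1/6; Chiyo 1/18; Fumio 1/18; Haruki 1/6; Reiko 1/6; Satoshi 1/18; Yori 1/3

There is no surviving spouse, so the entire estate passes to Noboru's descendants per capita at each generation.
At generation 1 (Umeko, Junko, Yori) there are 3 shares of (1)/3 = 1/3 each.
Living: Yori — each takes 1/3.
Deceased: Umeko and Junko. Their combined 2/3 is pooled and carried to generation 2.
At generation 2 (Haruki, Reiko, Akira, Midori) there are 4 shares of (2/3)/4 = 1/6 each.
Living: Haruki, Reiko, and Akira — each takes 1/6.
Deceased: Midori. That 1/6 share is carried to generation 3.
At generation 3 (Chiyo, Fumio, Satoshi) there are 3 shares of (1/6)/3 = 1/18 each.
Living: Chiyo, Fumio, and Satoshi — each takes 1/18.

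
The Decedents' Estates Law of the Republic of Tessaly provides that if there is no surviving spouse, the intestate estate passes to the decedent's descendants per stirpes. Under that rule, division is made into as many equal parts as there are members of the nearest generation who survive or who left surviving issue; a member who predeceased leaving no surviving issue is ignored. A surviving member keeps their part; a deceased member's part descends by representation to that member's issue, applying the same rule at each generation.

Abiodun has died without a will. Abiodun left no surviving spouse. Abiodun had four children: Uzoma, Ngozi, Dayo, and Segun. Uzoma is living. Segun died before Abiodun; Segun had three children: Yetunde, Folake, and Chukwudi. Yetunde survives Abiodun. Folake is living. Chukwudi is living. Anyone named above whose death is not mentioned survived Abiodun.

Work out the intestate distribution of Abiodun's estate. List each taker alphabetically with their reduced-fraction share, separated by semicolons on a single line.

Chukwudi 1/12; Dayo 1/4; Folake 1/12; Ngozi 1/4; Uzoma 1/4; Yetunde 1/12

There is no surviving spouse, so the entire estate passes to Abiodun's descendants per stirpes.
The estate is divided into 4 equal shares of 1/4 among Uzoma, Ngozi, Dayo, Segun.
Uzoma is living and takes 1/4.
Ngozi is living and takes 1/4.
Dayo is living and takes 1/4.
Segun predeceased; the 1/4 allotted to Segun's branch passes to Segun's issue by representation.
The 1/4 is divided into 3 equal shares of 1/12 among Yetunde, Folake, Chukwudi.
Yetunde is living and takes 1/12.
Folake is living and takes 1/12.
Chukwudi is living and takes 1/12.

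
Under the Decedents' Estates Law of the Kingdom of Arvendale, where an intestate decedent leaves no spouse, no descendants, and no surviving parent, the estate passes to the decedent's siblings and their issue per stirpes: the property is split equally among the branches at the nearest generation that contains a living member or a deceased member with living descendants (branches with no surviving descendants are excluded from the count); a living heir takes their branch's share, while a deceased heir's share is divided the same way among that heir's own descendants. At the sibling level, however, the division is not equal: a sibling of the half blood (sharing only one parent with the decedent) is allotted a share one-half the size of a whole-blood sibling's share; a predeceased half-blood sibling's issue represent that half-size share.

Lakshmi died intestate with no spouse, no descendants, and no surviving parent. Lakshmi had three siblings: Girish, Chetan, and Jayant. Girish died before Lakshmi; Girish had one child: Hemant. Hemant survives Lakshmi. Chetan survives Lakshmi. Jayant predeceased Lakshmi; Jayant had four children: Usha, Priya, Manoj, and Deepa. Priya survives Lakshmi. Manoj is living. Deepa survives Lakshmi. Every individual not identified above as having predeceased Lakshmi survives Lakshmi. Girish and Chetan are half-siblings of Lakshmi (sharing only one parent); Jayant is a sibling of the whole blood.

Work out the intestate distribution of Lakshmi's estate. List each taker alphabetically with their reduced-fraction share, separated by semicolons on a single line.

Chetan 1/4; Deepa 1/8; Hemant 1/4; Manoj 1/8; Priya 1/8; Usha 1/8

No spouse, descendants, or parent survives, so the estate passes to Lakshmi's siblings per stirpes.
Half-blood siblings count for one-half the weight of whole-blood siblings at the initial division.
Dividing 1 in proportion to weights (total weight 2): Girish (weight 1/2) → 1/4; Chetan (weight 1/2) → 1/4; Jayant (weight 1) → 1/2.
Girish predeceased; the 1/4 allotted to Girish's branch passes to Girish's issue by representation.
Hemant is the sole taker at this level and receives the full 1/4.
Chetan is living and takes 1/4.
Jayant predeceased; the 1/2 allotted to Jayant's branch passes to Jayant's issue by representation.
The 1/2 is divided into 4 equal shares of 1/8 among Usha, Priya, Manoj, Deepa.
Usha is living and takes 1/8.
Priya is living and takes 1/8.
Manoj is living and takes 1/8.
Deepa is living and takes 1/8.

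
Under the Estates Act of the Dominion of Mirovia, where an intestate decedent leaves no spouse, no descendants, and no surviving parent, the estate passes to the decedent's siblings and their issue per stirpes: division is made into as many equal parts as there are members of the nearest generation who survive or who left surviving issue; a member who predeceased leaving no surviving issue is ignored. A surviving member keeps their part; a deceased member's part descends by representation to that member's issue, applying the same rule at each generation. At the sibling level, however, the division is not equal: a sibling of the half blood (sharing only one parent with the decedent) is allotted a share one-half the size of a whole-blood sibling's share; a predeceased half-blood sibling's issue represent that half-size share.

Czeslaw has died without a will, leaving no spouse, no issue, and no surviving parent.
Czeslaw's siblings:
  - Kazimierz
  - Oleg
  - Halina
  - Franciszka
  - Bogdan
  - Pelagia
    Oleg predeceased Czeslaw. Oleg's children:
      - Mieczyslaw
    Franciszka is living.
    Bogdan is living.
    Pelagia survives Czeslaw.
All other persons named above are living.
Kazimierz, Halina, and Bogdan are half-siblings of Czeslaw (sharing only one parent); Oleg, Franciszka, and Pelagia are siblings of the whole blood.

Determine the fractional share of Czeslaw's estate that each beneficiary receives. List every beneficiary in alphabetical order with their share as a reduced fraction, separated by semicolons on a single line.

No spouse, descendants, or parent survives, so the estate passes to Czeslaw's siblings per stirpes.
Half-blood siblings count for one-half the weight of whole-blood siblings at the initial division.
Dividing 1 in proportion to weights (total weight 9/2): Kazimierz (weight 1/2) → 1/9; Oleg (weight 1) → 2/9; Halina (weight 1/2) → 1/9; Franciszka (weight 1) → 2/9; Bogdan (weight 1/2) → 1/9; Pelagia (weight 1) → 2/9.
Kazimierz is living and takes 1/9.
Oleg predeceased; the 2/9 allotted to Oleg's branch passes to Oleg's issue by representation.
Mieczyslaw is the sole taker at this level and receives the full 2/9.
Halina is living and takes 1/9.
Franciszka is living and takes 2/9.
Bogdan is living and takes 1/9.
Pelagia is living and takes 2/9.

Bogdan 1/9; Franciszka 2/9; Halina 1/9; Kazimierz 1/9; Mieczyslaw 2/9; Pelagia 2/9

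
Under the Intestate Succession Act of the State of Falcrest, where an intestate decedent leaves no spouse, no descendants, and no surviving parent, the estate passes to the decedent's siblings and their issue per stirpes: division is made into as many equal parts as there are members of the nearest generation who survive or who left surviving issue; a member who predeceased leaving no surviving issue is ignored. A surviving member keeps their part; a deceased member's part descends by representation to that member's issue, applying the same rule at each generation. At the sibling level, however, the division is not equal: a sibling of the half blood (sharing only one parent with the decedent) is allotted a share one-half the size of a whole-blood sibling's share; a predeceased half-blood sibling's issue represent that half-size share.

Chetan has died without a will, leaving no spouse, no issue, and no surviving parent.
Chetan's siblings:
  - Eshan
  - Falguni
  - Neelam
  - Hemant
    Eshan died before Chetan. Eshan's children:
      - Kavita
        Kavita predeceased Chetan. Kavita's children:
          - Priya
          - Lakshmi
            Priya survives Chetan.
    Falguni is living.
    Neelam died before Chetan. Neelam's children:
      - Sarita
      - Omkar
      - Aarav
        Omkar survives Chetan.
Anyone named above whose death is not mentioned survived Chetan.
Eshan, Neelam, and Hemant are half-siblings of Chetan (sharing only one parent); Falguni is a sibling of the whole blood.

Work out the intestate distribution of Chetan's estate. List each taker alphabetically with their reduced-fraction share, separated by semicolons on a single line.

No spouse, descendants, or parent survives, so the estate passes to Chetan's siblings per stirpes.
Half-blood siblings count for one-half the weight of whole-blood siblings at the initial division.
Dividing 1 in proportion to weights (total weight 5/2): Eshan (weight 1/2) → 1/5; Falguni (weight 1) → 2/5; Neelam (weight 1/2) → 1/5; Hemant (weight 1/2) → 1/5.
Eshan predeceased; the 1/5 allotted to Eshan's branch passes to Eshan's issue by representation.
Kavita's line is the sole branch at this level, so the full 1/5 passes to Kavita's issue by representation.
The 1/5 is divided into 2 equal shares of 1/10 among Priya, Lakshmi.
Priya is living and takes 1/10.
Lakshmi is living and takes 1/10.
Falguni is living and takes 2/5.
Neelam predeceased; the 1/5 allotted to Neelam's branch passes to Neelam's issue by representation.
The 1/5 is divided into 3 equal shares of 1/15 among Sarita, Omkar, Aarav.
Sarita is living and takes 1/15.
Omkar is living and takes 1/15.
Aarav is living and takes 1/15.
Hemant is living and takes 1/5.

Aarav 1/15; Falguni 2/5; Hemant 1/5; Lakshmi 1/10; Omkar 1/15; Priya 1/10; Sarita 1/15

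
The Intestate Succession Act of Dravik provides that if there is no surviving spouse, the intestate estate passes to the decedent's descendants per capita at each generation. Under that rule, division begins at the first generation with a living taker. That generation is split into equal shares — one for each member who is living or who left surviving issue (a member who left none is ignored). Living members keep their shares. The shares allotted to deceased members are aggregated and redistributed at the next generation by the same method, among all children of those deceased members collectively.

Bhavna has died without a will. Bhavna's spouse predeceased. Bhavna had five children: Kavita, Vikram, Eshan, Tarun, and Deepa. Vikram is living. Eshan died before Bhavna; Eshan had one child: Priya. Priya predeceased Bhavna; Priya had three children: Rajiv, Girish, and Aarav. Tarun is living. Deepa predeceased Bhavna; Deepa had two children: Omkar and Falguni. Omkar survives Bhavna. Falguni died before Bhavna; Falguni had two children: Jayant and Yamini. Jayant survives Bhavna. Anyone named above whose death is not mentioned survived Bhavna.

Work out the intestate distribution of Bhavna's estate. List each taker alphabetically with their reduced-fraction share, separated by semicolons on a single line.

Aarav 4/75; Girish 4/75; Jayant 4/75; Kavita 1/5; Omkar 2/15; Rajiv 4/75; Tarun 1/5; Vikram 1/5; Yamini 4/75

There is no surviving spouse, so the entire estate passes to Bhavna's descendants per capita at each generation.
At generation 1 (Kavita, Vikram, Eshan, Tarun, Deepa) there are 5 shares of (1)/5 = 1/5 each.
Living: Kavita, Vikram, and Tarun — each takes 1/5.
Deceased: Eshan and Deepa. Their combined 2/5 is pooled and carried to generation 2.
At generation 2 (Priya, Omkar, Falguni) there are 3 shares of (2/5)/3 = 2/15 each.
Living: Omkar — each takes 2/15.
Deceased: Priya and Falguni. Their combined 4/15 is pooled and carried to generation 3.
At generation 3 (Rajiv, Girish, Aarav, Jayant, Yamini) there are 5 shares of (4/15)/5 = 4/75 each.
Living: Rajiv, Girish, Aarav, Jayant, and Yamini — each takes 4/75.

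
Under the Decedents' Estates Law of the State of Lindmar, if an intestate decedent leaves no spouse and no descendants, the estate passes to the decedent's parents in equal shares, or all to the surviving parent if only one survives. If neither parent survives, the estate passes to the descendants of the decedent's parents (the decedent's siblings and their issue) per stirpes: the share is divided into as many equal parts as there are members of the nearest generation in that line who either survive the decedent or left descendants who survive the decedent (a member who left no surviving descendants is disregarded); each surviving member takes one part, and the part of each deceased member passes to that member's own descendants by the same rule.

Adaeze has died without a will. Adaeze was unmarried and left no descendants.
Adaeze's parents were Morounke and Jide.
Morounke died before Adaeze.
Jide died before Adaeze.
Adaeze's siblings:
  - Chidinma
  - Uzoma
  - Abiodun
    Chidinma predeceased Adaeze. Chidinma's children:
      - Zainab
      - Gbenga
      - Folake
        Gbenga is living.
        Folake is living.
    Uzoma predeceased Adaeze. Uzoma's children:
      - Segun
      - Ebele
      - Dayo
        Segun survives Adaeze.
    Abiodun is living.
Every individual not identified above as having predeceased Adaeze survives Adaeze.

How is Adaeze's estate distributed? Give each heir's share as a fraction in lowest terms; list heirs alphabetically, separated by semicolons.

Neither parent survives and there are no descendants, so the estate passes to Adaeze's siblings and their issue per stirpes.
The estate is divided into 3 equal shares of 1/3 among Chidinma, Uzoma, Abiodun.
Chidinma predeceased; the 1/3 allotted to Chidinma's branch passes to Chidinma's issue by representation.
The 1/3 is divided into 3 equal shares of 1/9 among Zainab, Gbenga, Folake.
Zainab is living and takes 1/9.
Gbenga is living and takes 1/9.
Folake is living and takes 1/9.
Uzoma predeceased; the 1/3 allotted to Uzoma's branch passes to Uzoma's issue by representation.
The 1/3 is divided into 3 equal shares of 1/9 among Segun, Ebele, Dayo.
Segun is living and takes 1/9.
Ebele is living and takes 1/9.
Dayo is living and takes 1/9.
Abiodun is living and takes 1/3.

Abiodun 1/3; Dayo 1/9; Ebele 1/9; Folake 1/9; Gbenga 1/9; Segun 1/9; Zainab 1/9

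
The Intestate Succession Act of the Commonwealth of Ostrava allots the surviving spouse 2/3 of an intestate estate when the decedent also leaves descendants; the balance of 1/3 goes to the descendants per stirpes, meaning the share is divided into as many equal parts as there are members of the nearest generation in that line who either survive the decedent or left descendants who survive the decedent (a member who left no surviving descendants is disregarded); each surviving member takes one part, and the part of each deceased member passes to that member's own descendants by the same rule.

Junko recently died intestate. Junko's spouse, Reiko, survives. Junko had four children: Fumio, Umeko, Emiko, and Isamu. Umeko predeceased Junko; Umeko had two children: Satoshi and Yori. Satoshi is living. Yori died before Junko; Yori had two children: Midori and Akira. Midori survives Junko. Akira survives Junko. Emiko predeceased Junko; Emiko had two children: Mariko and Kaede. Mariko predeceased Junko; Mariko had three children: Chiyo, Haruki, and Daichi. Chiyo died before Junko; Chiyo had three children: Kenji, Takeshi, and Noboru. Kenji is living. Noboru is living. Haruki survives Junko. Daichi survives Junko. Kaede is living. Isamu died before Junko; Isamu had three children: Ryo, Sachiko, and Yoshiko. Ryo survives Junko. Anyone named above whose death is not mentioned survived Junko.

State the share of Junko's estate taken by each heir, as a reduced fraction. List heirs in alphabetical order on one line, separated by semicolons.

Akira 1/48; Daichi 1/72; Fumio 1/12; Haruki 1/72; Kaede 1/24; Kenji 1/216; Midori 1/48; Noboru 1/216; Reiko 2/3; Ryo 1/36; Sachiko 1/36; Satoshi 1/24; Takeshi 1/216; Yoshiko 1/36

Reiko, as surviving spouse, takes 2/3.
The remaining 1/3 passes to Junko's descendants per stirpes.
The 1/3 is divided into 4 equal shares of 1/12 among Fumio, Umeko, Emiko, Isamu.
Fumio is living and takes 1/12.
Umeko predeceased; the 1/12 allotted to Umeko's branch passes to Umeko's issue by representation.
The 1/12 is divided into 2 equal shares of 1/24 among Satoshi, Yori.
Satoshi is living and takes 1/24.
Yori predeceased; the 1/24 allotted to Yori's branch passes to Yori's issue by representation.
The 1/24 is divided into 2 equal shares of 1/48 among Midori, Akira.
Midori is living and takes 1/48.
Akira is living and takes 1/48.
Emiko predeceased; the 1/12 allotted to Emiko's branch passes to Emiko's issue by representation.
The 1/12 is divided into 2 equal shares of 1/24 among Mariko, Kaede.
Mariko predeceased; the 1/24 allotted to Mariko's branch passes to Mariko's issue by representation.
The 1/24 is divided into 3 equal shares of 1/72 among Chiyo, Haruki, Daichi.
Chiyo predeceased; the 1/72 allotted to Chiyo's branch passes to Chiyo's issue by representation.
The 1/72 is divided into 3 equal shares of 1/216 among Kenji, Takeshi, Noboru.
Kenji is living and takes 1/216.
Takeshi is living and takes 1/216.
Noboru is living and takes 1/216.
Haruki is living and takes 1/72.
Daichi is living and takes 1/72.
Kaede is living and takes 1/24.
Isamu predeceased; the 1/12 allotted to Isamu's branch passes to Isamu's issue by representation.
The 1/12 is divided into 3 equal shares of 1/36 among Ryo, Sachiko, Yoshiko.
Ryo is living and takes 1/36.
Sachiko is living and takes 1/36.
Yoshiko is living and takes 1/36.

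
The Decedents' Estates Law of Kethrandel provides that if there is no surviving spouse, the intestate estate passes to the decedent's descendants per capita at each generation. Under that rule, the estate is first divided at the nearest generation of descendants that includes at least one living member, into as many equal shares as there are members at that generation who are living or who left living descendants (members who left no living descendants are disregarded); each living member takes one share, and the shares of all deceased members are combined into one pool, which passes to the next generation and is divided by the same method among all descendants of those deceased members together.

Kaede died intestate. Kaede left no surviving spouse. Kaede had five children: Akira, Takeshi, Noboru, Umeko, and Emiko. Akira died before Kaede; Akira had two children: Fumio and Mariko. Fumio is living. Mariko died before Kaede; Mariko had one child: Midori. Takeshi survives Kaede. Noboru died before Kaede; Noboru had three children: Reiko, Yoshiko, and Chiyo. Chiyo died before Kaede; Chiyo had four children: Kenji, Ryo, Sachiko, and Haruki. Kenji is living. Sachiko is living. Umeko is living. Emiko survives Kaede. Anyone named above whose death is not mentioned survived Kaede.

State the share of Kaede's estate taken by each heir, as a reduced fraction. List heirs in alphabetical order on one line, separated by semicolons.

Emiko 1/5; Fumio 2/25; Haruki 4/125; Kenji 4/125; Midori 4/125; Reiko 2/25; Ryo 4/125; Sachiko 4/125; Takeshi 1/5; Umeko 1/5; Yoshiko 2/25

There is no surviving spouse, so the entire estate passes to Kaede's descendants per capita at each generation.
At generation 1 (Akira, Takeshi, Noboru, Umeko, Emiko) there are 5 shares of (1)/5 = 1/5 each.
Living: Takeshi, Umeko, and Emiko — each takes 1/5.
Deceased: Akira and Noboru. Their combined 2/5 is pooled and carried to generation 2.
At generation 2 (Fumio, Mariko, Reiko, Yoshiko, Chiyo) there are 5 shares of (2/5)/5 = 2/25 each.
Living: Fumio, Reiko, and Yoshiko — each takes 2/25.
Deceased: Mariko and Chiyo. Their combined 4/25 is pooled and carried to generation 3.
At generation 3 (Midori, Kenji, Ryo, Sachiko, Haruki) there are 5 shares of (4/25)/5 = 4/125 each.
Living: Midori, Kenji, Ryo, Sachiko, and Haruki — each takes 4/125.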